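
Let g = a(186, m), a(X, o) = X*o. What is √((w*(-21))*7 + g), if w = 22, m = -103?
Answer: 6*I*√622 ≈ 149.64*I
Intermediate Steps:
g = -19158 (g = 186*(-103) = -19158)
√((w*(-21))*7 + g) = √((22*(-21))*7 - 19158) = √(-462*7 - 19158) = √(-3234 - 19158) = √(-22392) = 6*I*√622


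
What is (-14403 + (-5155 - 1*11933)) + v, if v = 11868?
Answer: -19623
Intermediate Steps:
(-14403 + (-5155 - 1*11933)) + v = (-14403 + (-5155 - 1*11933)) + 11868 = (-14403 + (-5155 - 11933)) + 11868 = (-14403 - 17088) + 11868 = -31491 + 11868 = -19623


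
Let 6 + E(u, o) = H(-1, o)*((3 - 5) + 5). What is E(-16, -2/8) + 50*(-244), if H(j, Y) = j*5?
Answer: -12221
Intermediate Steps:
H(j, Y) = 5*j
E(u, o) = -21 (E(u, o) = -6 + (5*(-1))*((3 - 5) + 5) = -6 - 5*(-2 + 5) = -6 - 5*3 = -6 - 15 = -21)
E(-16, -2/8) + 50*(-244) = -21 + 50*(-244) = -21 - 12200 = -12221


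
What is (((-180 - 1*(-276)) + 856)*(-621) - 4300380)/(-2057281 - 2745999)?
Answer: 1222893/1200820 ≈ 1.0184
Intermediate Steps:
(((-180 - 1*(-276)) + 856)*(-621) - 4300380)/(-2057281 - 2745999) = (((-180 + 276) + 856)*(-621) - 4300380)/(-4803280) = ((96 + 856)*(-621) - 4300380)*(-1/4803280) = (952*(-621) - 4300380)*(-1/4803280) = (-591192 - 4300380)*(-1/4803280) = -4891572*(-1/4803280) = 1222893/1200820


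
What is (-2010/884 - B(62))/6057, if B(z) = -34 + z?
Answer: -13381/2677194 ≈ -0.0049981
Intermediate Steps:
(-2010/884 - B(62))/6057 = (-2010/884 - (-34 + 62))/6057 = (-2010*1/884 - 1*28)*(1/6057) = (-1005/442 - 28)*(1/6057) = -13381/442*1/6057 = -13381/2677194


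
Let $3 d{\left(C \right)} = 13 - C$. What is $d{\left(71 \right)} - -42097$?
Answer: $\frac{126233}{3} \approx 42078.0$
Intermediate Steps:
$d{\left(C \right)} = \frac{13}{3} - \frac{C}{3}$ ($d{\left(C \right)} = \frac{13 - C}{3} = \frac{13}{3} - \frac{C}{3}$)
$d{\left(71 \right)} - -42097 = \left(\frac{13}{3} - \frac{71}{3}\right) - -42097 = \left(\frac{13}{3} - \frac{71}{3}\right) + 42097 = - \frac{58}{3} + 42097 = \frac{126233}{3}$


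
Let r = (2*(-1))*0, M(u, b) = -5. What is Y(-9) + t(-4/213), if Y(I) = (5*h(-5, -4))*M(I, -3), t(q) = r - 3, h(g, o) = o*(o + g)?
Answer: -903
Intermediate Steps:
r = 0 (r = -2*0 = 0)
h(g, o) = o*(g + o)
t(q) = -3 (t(q) = 0 - 3 = -3)
Y(I) = -900 (Y(I) = (5*(-4*(-5 - 4)))*(-5) = (5*(-4*(-9)))*(-5) = (5*36)*(-5) = 180*(-5) = -900)
Y(-9) + t(-4/213) = -900 - 3 = -903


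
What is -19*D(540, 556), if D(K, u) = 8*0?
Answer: 0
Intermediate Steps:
D(K, u) = 0
-19*D(540, 556) = -19*0 = 0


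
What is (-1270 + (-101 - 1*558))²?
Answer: 3721041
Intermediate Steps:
(-1270 + (-101 - 1*558))² = (-1270 + (-101 - 558))² = (-1270 - 659)² = (-1929)² = 3721041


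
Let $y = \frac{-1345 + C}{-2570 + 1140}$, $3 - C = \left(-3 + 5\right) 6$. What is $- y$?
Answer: $- \frac{677}{715} \approx -0.94685$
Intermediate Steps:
$C = -9$ ($C = 3 - \left(-3 + 5\right) 6 = 3 - 2 \cdot 6 = 3 - 12 = -9$)
$y = \frac{677}{715}$ ($y = \frac{-1345 - 9}{-2570 + 1140} = - \frac{1354}{-1430} = \left(-1354\right) \left(- \frac{1}{1430}\right) = \frac{677}{715} \approx 0.94685$)
$- y = \left(-1\right) \frac{677}{715} = - \frac{677}{715}$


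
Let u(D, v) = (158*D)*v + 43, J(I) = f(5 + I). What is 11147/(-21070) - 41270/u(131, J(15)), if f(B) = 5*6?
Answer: -7791656401/13084111810 ≈ -0.59550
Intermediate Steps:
f(B) = 30
J(I) = 30
u(D, v) = 43 + 158*D*v (u(D, v) = 158*D*v + 43 = 43 + 158*D*v)
11147/(-21070) - 41270/u(131, J(15)) = 11147/(-21070) - 41270/(43 + 158*131*30) = 11147*(-1/21070) - 41270/(43 + 620940) = -11147/21070 - 41270/620983 = -7791656401/13084111810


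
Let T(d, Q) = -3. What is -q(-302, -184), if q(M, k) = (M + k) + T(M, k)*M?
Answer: -420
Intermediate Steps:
q(M, k) = k - 2*M (q(M, k) = (M + k) - 3*M = k - 2*M)
-q(-302, -184) = -(-184 - 2*(-302)) = -(-184 + 604) = -1*420 = -420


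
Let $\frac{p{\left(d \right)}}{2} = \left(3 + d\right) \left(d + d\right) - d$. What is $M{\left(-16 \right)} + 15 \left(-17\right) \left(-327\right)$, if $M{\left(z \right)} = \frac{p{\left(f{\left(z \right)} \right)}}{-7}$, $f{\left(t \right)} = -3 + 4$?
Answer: $83383$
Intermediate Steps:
$f{\left(t \right)} = 1$
$p{\left(d \right)} = - 2 d + 4 d \left(3 + d\right)$ ($p{\left(d \right)} = 2 \left(\left(3 + d\right) \left(d + d\right) - d\right) = 2 \left(\left(3 + d\right) 2 d - d\right) = 2 \left(2 d \left(3 + d\right) - d\right) = 2 \left(- d + 2 d \left(3 + d\right)\right) = - 2 d + 4 d \left(3 + d\right)$)
$M{\left(z \right)} = -2$ ($M{\left(z \right)} = \frac{2 \cdot 1 \left(5 + 2 \cdot 1\right)}{-7} = 2 \cdot 1 \left(5 + 2\right) \left(- \frac{1}{7}\right) = 2 \cdot 1 \cdot 7 \left(- \frac{1}{7}\right) = 14 \left(- \frac{1}{7}\right) = -2$)
$M{\left(-16 \right)} + 15 \left(-17\right) \left(-327\right) = -2 + 15 \left(-17\right) \left(-327\right) = -2 - -83385 = -2 + 83385 = 83383$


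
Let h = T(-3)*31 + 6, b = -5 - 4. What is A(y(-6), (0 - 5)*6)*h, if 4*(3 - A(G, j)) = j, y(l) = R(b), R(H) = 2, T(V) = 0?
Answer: 63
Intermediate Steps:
b = -9
y(l) = 2
A(G, j) = 3 - j/4
h = 6 (h = 0*31 + 6 = 0 + 6 = 6)
A(y(-6), (0 - 5)*6)*h = (3 - (0 - 5)*6/4)*6 = (3 - (-5)*6/4)*6 = (3 - ¼*(-30))*6 = (3 + 15/2)*6 = (21/2)*6 = 63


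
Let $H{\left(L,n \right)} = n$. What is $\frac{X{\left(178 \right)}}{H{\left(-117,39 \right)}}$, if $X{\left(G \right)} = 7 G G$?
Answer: $\frac{221788}{39} \approx 5686.9$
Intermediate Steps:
$X{\left(G \right)} = 7 G^{2}$
$\frac{X{\left(178 \right)}}{H{\left(-117,39 \right)}} = \frac{7 \cdot 178^{2}}{39} = 7 \cdot 31684 \cdot \frac{1}{39} = 221788 \cdot \frac{1}{39} = \frac{221788}{39}$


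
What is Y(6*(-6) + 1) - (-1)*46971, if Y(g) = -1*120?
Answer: 46851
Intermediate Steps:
Y(g) = -120
Y(6*(-6) + 1) - (-1)*46971 = -120 - (-1)*46971 = -120 - 1*(-46971) = -120 + 46971 = 46851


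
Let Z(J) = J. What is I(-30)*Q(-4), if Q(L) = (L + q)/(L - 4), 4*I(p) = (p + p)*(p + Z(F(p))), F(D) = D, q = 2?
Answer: 225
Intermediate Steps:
I(p) = p² (I(p) = ((p + p)*(p + p))/4 = ((2*p)*(2*p))/4 = (4*p²)/4 = p²)
Q(L) = (2 + L)/(-4 + L) (Q(L) = (L + 2)/(L - 4) = (2 + L)/(-4 + L))
I(-30)*Q(-4) = (-30)²*((2 - 4)/(-4 - 4)) = 900*(-2/(-8)) = 900*(-⅛*(-2)) = 900*(¼) = 225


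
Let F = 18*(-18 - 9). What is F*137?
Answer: -66582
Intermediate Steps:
F = -486 (F = 18*(-27) = -486)
F*137 = -486*137 = -66582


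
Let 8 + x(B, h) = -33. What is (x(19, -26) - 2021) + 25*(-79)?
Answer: -4037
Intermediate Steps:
x(B, h) = -41 (x(B, h) = -8 - 33 = -41)
(x(19, -26) - 2021) + 25*(-79) = (-41 - 2021) + 25*(-79) = -2062 - 1975 = -4037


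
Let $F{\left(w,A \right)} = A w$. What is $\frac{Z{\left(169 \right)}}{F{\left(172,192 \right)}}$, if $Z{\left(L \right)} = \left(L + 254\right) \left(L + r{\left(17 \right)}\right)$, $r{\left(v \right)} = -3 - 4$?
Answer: $\frac{11421}{5504} \approx 2.075$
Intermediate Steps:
$r{\left(v \right)} = -7$
$Z{\left(L \right)} = \left(-7 + L\right) \left(254 + L\right)$ ($Z{\left(L \right)} = \left(L + 254\right) \left(L - 7\right) = \left(254 + L\right) \left(-7 + L\right) = \left(-7 + L\right) \left(254 + L\right)$)
$\frac{Z{\left(169 \right)}}{F{\left(172,192 \right)}} = \frac{-1778 + 169^{2} + 247 \cdot 169}{192 \cdot 172} = \frac{-1778 + 28561 + 41743}{33024} = 68526 \cdot \frac{1}{33024} = \frac{11421}{5504}$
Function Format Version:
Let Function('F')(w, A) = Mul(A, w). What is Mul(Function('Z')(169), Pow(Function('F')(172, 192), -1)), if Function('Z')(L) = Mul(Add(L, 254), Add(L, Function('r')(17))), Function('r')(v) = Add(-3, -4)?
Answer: Rational(11421, 5504) ≈ 2.0750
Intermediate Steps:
Function('r')(v) = -7
Function('Z')(L) = Mul(Add(-7, L), Add(254, L)) (Function('Z')(L) = Mul(Add(L, 254), Add(L, -7)) = Mul(Add(254, L), Add(-7, L)) = Mul(Add(-7, L), Add(254, L)))
Mul(Function('Z')(169), Pow(Function('F')(172, 192), -1)) = Mul(Add(-1778, Pow(169, 2), Mul(247, 169)), Pow(Mul(192, 172), -1)) = Mul(Add(-1778, 28561, 41743), Pow(33024, -1)) = Mul(68526, Rational(1, 33024)) = Rational(11421, 5504)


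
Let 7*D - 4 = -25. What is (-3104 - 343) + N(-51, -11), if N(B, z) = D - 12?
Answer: -3462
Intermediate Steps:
D = -3 (D = 4/7 + (⅐)*(-25) = 4/7 - 25/7 = -3)
N(B, z) = -15 (N(B, z) = -3 - 12 = -15)
(-3104 - 343) + N(-51, -11) = (-3104 - 343) - 15 = -3447 - 15 = -3462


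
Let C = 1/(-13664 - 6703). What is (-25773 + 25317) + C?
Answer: -9287353/20367 ≈ -456.00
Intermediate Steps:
C = -1/20367 (C = 1/(-20367) = -1/20367 ≈ -4.9099e-5)
(-25773 + 25317) + C = (-25773 + 25317) - 1/20367 = -456 - 1/20367 = -9287353/20367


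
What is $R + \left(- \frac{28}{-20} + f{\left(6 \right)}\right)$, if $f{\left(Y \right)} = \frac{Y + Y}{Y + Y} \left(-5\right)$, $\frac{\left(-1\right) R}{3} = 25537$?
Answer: $- \frac{383073}{5} \approx -76615.0$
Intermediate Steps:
$R = -76611$ ($R = \left(-3\right) 25537 = -76611$)
$f{\left(Y \right)} = -5$ ($f{\left(Y \right)} = \frac{2 Y}{2 Y} \left(-5\right) = 2 Y \frac{1}{2 Y} \left(-5\right) = 1 \left(-5\right) = -5$)
$R + \left(- \frac{28}{-20} + f{\left(6 \right)}\right) = -76611 - \left(5 + \frac{28}{-20}\right) = -76611 - \frac{18}{5} = - \frac{383073}{5}$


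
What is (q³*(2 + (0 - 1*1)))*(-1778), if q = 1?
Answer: -1778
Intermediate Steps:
(q³*(2 + (0 - 1*1)))*(-1778) = (1³*(2 + (0 - 1*1)))*(-1778) = (1*(2 + (0 - 1)))*(-1778) = (1*(2 - 1))*(-1778) = (1*1)*(-1778) = 1*(-1778) = -1778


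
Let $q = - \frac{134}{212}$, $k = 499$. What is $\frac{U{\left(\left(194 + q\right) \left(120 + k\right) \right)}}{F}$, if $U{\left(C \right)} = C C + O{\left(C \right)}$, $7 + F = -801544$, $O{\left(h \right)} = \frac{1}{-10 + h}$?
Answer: $- \frac{2042238999357761251783}{114258246809057988} \approx -17874.0$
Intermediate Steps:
$q = - \frac{67}{106}$ ($q = \left(-134\right) \frac{1}{212} = - \frac{67}{106} \approx -0.63208$)
$F = -801551$ ($F = -7 - 801544 = -801551$)
$U{\left(C \right)} = C^{2} + \frac{1}{-10 + C}$ ($U{\left(C \right)} = C C + \frac{1}{-10 + C} = C^{2} + \frac{1}{-10 + C}$)
$\frac{U{\left(\left(194 + q\right) \left(120 + k\right) \right)}}{F} = \frac{\frac{1}{-10 + \left(194 - \frac{67}{106}\right) \left(120 + 499\right)} \left(1 + \left(\left(194 - \frac{67}{106}\right) \left(120 + 499\right)\right)^{2} \left(-10 + \left(194 - \frac{67}{106}\right) \left(120 + 499\right)\right)\right)}{-801551} = \frac{1 + \left(\frac{20497}{106} \cdot 619\right)^{2} \left(-10 + \frac{20497}{106} \cdot 619\right)}{-10 + \frac{20497}{106} \cdot 619} \left(- \frac{1}{801551}\right) = \frac{1 + \left(\frac{12687643}{106}\right)^{2} \left(-10 + \frac{12687643}{106}\right)}{-10 + \frac{12687643}{106}} \left(- \frac{1}{801551}\right) = \frac{1 + \frac{160976284895449}{11236} \cdot \frac{12686583}{106}}{\frac{12686583}{106}} \left(- \frac{1}{801551}\right) = \frac{106 \left(1 + \frac{2042238999357760060767}{1191016}\right)}{12686583} \left(- \frac{1}{801551}\right) = \frac{106}{12686583} \cdot \frac{2042238999357761251783}{1191016} \left(- \frac{1}{801551}\right) = \frac{2042238999357761251783}{142546446588} \left(- \frac{1}{801551}\right) = - \frac{2042238999357761251783}{114258246809057988}$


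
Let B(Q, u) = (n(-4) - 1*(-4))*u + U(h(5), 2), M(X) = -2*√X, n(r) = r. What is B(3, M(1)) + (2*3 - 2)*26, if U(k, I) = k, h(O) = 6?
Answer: 110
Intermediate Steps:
B(Q, u) = 6 (B(Q, u) = (-4 - 1*(-4))*u + 6 = (-4 + 4)*u + 6 = 0*u + 6 = 0 + 6 = 6)
B(3, M(1)) + (2*3 - 2)*26 = 6 + (2*3 - 2)*26 = 6 + (6 - 2)*26 = 6 + 4*26 = 6 + 104 = 110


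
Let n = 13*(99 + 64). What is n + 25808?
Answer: 27927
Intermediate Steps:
n = 2119 (n = 13*163 = 2119)
n + 25808 = 2119 + 25808 = 27927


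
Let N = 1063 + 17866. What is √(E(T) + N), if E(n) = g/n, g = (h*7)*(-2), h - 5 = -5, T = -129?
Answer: √18929 ≈ 137.58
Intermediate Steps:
h = 0 (h = 5 - 5 = 0)
g = 0 (g = (0*7)*(-2) = 0*(-2) = 0)
N = 18929
E(n) = 0 (E(n) = 0/n = 0)
√(E(T) + N) = √(0 + 18929) = √18929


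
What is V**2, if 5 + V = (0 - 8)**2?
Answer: 3481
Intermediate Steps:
V = 59 (V = -5 + (0 - 8)**2 = -5 + (-8)**2 = -5 + 64 = 59)
V**2 = 59**2 = 3481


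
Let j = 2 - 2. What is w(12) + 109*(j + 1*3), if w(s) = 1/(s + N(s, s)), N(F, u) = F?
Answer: 7849/24 ≈ 327.04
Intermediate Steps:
j = 0
w(s) = 1/(2*s) (w(s) = 1/(s + s) = 1/(2*s))
w(12) + 109*(j + 1*3) = (1/2)/12 + 109*(0 + 1*3) = (1/2)*(1/12) + 109*(0 + 3) = 1/24 + 109*3 = 1/24 + 327 = 7849/24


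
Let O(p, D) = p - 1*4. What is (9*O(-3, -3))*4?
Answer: -252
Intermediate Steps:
O(p, D) = -4 + p (O(p, D) = p - 4 = -4 + p)
(9*O(-3, -3))*4 = (9*(-4 - 3))*4 = (9*(-7))*4 = -63*4 = -252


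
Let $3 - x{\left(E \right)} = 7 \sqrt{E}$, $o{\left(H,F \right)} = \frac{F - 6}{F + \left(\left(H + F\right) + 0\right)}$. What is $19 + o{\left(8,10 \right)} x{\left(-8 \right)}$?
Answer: $\frac{136}{7} - 2 i \sqrt{2} \approx 19.429 - 2.8284 i$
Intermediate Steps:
$o{\left(H,F \right)} = \frac{-6 + F}{H + 2 F}$ ($o{\left(H,F \right)} = \frac{-6 + F}{F + \left(\left(F + H\right) + 0\right)} = \frac{-6 + F}{F + \left(F + H\right)} = \frac{-6 + F}{H + 2 F}$)
$x{\left(E \right)} = 3 - 7 \sqrt{E}$
$19 + o{\left(8,10 \right)} x{\left(-8 \right)} = 19 + \frac{-6 + 10}{8 + 2 \cdot 10} \left(3 - 7 \sqrt{-8}\right) = 19 + \frac{1}{8 + 20} \cdot 4 \left(3 - 7 \cdot 2 i \sqrt{2}\right) = 19 + \frac{1}{28} \cdot 4 \left(3 - 14 i \sqrt{2}\right) = 19 + \frac{3 - 14 i \sqrt{2}}{7} = 19 + \left(\frac{3}{7} - 2 i \sqrt{2}\right) = \frac{136}{7} - 2 i \sqrt{2}$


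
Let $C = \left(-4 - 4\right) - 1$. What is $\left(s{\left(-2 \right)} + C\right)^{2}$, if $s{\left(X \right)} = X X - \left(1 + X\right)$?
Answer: $16$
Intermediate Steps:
$s{\left(X \right)} = -1 + X^{2} - X$ ($s{\left(X \right)} = X^{2} - \left(1 + X\right) = -1 + X^{2} - X$)
$C = -9$ ($C = -8 - 1 = -9$)
$\left(s{\left(-2 \right)} + C\right)^{2} = \left(\left(-1 + \left(-2\right)^{2} - -2\right) - 9\right)^{2} = \left(\left(-1 + 4 + 2\right) - 9\right)^{2} = \left(5 - 9\right)^{2} = \left(-4\right)^{2} = 16$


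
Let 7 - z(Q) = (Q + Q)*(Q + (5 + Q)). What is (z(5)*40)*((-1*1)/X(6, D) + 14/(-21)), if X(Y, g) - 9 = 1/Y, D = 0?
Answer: 13312/3 ≈ 4437.3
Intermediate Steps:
z(Q) = 7 - 2*Q*(5 + 2*Q) (z(Q) = 7 - (Q + Q)*(Q + (5 + Q)) = 7 - 2*Q*(5 + 2*Q))
X(Y, g) = 9 + 1/Y
(z(5)*40)*((-1*1)/X(6, D) + 14/(-21)) = ((7 - 10*5 - 4*5²)*40)*((-1*1)/(9 + 1/6) + 14/(-21)) = ((7 - 50 - 4*25)*40)*(-1/(9 + ⅙) + 14*(-1/21)) = ((7 - 50 - 100)*40)*(-1/55/6 - ⅔) = (-143*40)*(-1*6/55 - ⅔) = -5720*(-6/55 - ⅔) = -5720*(-128/165) = 13312/3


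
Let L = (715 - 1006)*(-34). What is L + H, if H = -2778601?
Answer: -2768707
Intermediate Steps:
L = 9894 (L = -291*(-34) = 9894)
L + H = 9894 - 2778601 = -2768707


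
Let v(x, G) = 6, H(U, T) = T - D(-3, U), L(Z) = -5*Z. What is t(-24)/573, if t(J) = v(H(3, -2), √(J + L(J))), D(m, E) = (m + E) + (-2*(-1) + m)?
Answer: 2/191 ≈ 0.010471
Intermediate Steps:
D(m, E) = 2 + E + 2*m (D(m, E) = (E + m) + (2 + m) = 2 + E + 2*m)
H(U, T) = 4 + T - U (H(U, T) = T - (2 + U + 2*(-3)) = T - (2 + U - 6) = T - (-4 + U) = T + (4 - U) = 4 + T - U)
t(J) = 6
t(-24)/573 = 6/573 = 6*(1/573) = 2/191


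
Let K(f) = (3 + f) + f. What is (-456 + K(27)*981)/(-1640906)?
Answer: -55461/1640906 ≈ -0.033799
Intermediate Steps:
K(f) = 3 + 2*f
(-456 + K(27)*981)/(-1640906) = (-456 + (3 + 2*27)*981)/(-1640906) = (-456 + (3 + 54)*981)*(-1/1640906) = (-456 + 57*981)*(-1/1640906) = (-456 + 55917)*(-1/1640906) = 55461*(-1/1640906) = -55461/1640906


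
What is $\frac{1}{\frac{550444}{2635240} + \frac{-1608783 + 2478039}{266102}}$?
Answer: $\frac{87655329310}{304646553841} \approx 0.28773$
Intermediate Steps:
$\frac{1}{\frac{550444}{2635240} + \frac{-1608783 + 2478039}{266102}} = \frac{1}{550444 \cdot \frac{1}{2635240} + 869256 \cdot \frac{1}{266102}} = \frac{1}{\frac{137611}{658810} + \frac{434628}{133051}} = \frac{1}{\frac{304646553841}{87655329310}} = \frac{87655329310}{304646553841}$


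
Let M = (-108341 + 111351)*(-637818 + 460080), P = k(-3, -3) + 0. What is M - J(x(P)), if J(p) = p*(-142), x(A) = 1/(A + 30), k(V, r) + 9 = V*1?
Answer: -4814922349/9 ≈ -5.3499e+8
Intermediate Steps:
k(V, r) = -9 + V (k(V, r) = -9 + V*1 = -9 + V)
P = -12 (P = (-9 - 3) + 0 = -12 + 0 = -12)
x(A) = 1/(30 + A)
J(p) = -142*p
M = -534991380 (M = 3010*(-177738) = -534991380)
M - J(x(P)) = -534991380 - (-142)/(30 - 12) = -534991380 - (-142)/18 = -534991380 - 1*(-71/9) = -534991380 + 71/9 = -4814922349/9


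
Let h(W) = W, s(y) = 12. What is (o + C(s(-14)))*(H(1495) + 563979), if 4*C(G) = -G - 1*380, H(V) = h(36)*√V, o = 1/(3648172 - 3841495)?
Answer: -273973116955/4957 - 227347860*√1495/64441 ≈ -5.5406e+7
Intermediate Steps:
o = -1/193323 (o = 1/(-193323) = -1/193323 ≈ -5.1727e-6)
H(V) = 36*√V
C(G) = -95 - G/4 (C(G) = (-G - 1*380)/4 = (-G - 380)/4 = (-380 - G)/4 = -95 - G/4)
(o + C(s(-14)))*(H(1495) + 563979) = (-1/193323 + (-95 - ¼*12))*(36*√1495 + 563979) = (-1/193323 + (-95 - 3))*(563979 + 36*√1495) = (-1/193323 - 98)*(563979 + 36*√1495) = -18945655*(563979 + 36*√1495)/193323 = -273973116955/4957 - 227347860*√1495/64441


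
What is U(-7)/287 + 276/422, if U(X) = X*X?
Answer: 7135/8651 ≈ 0.82476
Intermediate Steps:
U(X) = X²
U(-7)/287 + 276/422 = (-7)²/287 + 276/422 = 49*(1/287) + 276*(1/422) = 7/41 + 138/211 = 7135/8651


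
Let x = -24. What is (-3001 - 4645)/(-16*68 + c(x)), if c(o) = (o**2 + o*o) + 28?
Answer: -3823/46 ≈ -83.109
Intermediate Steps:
c(o) = 28 + 2*o**2 (c(o) = (o**2 + o**2) + 28 = 2*o**2 + 28 = 28 + 2*o**2)
(-3001 - 4645)/(-16*68 + c(x)) = (-3001 - 4645)/(-16*68 + (28 + 2*(-24)**2)) = -7646/(-1088 + (28 + 2*576)) = -7646/(-1088 + (28 + 1152)) = -7646/(-1088 + 1180) = -7646/92 = -7646*1/92 = -3823/46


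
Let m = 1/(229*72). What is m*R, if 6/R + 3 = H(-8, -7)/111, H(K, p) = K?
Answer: -37/312356 ≈ -0.00011845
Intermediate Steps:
R = -666/341 (R = 6/(-3 - 8/111) = 6/(-341/111) = 6*(-111/341) = -666/341 ≈ -1.9531)
m = 1/16488 (m = (1/229)*(1/72) = 1/16488 ≈ 6.0650e-5)
m*R = (1/16488)*(-666/341) = -37/312356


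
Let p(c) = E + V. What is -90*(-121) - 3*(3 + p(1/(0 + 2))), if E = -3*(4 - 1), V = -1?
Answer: 10911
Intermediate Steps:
E = -9 (E = -3*3 = -9)
p(c) = -10 (p(c) = -9 - 1 = -10)
-90*(-121) - 3*(3 + p(1/(0 + 2))) = -90*(-121) - 3*(3 - 10) = 10890 - 3*(-7) = 10890 + 21 = 10911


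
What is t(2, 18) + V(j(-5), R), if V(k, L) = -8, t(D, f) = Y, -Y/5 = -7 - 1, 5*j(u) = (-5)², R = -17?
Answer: 32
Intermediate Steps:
j(u) = 5 (j(u) = (⅕)*(-5)² = (⅕)*25 = 5)
Y = 40 (Y = -5*(-7 - 1) = -5*(-8) = 40)
t(D, f) = 40
t(2, 18) + V(j(-5), R) = 40 - 8 = 32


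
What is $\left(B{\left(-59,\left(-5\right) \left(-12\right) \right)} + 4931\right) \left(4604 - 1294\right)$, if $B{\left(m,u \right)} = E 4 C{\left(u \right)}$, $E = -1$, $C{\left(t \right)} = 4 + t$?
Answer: $15474250$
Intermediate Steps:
$B{\left(m,u \right)} = -16 - 4 u$ ($B{\left(m,u \right)} = \left(-1\right) 4 \left(4 + u\right) = - 4 \left(4 + u\right) = -16 - 4 u$)
$\left(B{\left(-59,\left(-5\right) \left(-12\right) \right)} + 4931\right) \left(4604 - 1294\right) = \left(\left(-16 - 4 \left(\left(-5\right) \left(-12\right)\right)\right) + 4931\right) \left(4604 - 1294\right) = \left(\left(-16 - 240\right) + 4931\right) 3310 = \left(-256 + 4931\right) 3310 = 4675 \cdot 3310 = 15474250$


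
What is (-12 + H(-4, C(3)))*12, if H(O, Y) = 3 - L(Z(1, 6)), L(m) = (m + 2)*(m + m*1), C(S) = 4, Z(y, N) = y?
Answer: -180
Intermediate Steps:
L(m) = 2*m*(2 + m) (L(m) = (2 + m)*(m + m) = (2 + m)*(2*m) = 2*m*(2 + m))
H(O, Y) = -3 (H(O, Y) = 3 - 2*(2 + 1) = 3 - 2*3 = 3 - 1*6 = 3 - 6 = -3)
(-12 + H(-4, C(3)))*12 = (-12 - 3)*12 = -15*12 = -180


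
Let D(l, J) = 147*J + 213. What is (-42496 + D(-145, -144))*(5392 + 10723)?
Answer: -1022512865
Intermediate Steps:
D(l, J) = 213 + 147*J
(-42496 + D(-145, -144))*(5392 + 10723) = (-42496 + (213 + 147*(-144)))*(5392 + 10723) = (-42496 + (213 - 21168))*16115 = (-42496 - 20955)*16115 = -63451*16115 = -1022512865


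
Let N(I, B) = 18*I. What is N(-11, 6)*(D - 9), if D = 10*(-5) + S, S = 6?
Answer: 10494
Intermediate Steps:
D = -44 (D = 10*(-5) + 6 = -50 + 6 = -44)
N(-11, 6)*(D - 9) = (18*(-11))*(-44 - 9) = -198*(-53) = 10494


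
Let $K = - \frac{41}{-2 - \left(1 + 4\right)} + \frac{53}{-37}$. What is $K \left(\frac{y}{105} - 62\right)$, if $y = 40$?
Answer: $- \frac{494308}{1813} \approx -272.65$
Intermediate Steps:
$K = \frac{1146}{259}$ ($K = - \frac{41}{-2 - 5} + 53 \left(- \frac{1}{37}\right) = - \frac{41}{-2 - 5} - \frac{53}{37} = - \frac{41}{-7} - \frac{53}{37} = \left(-41\right) \left(- \frac{1}{7}\right) - \frac{53}{37} = \frac{41}{7} - \frac{53}{37} = \frac{1146}{259} \approx 4.4247$)
$K \left(\frac{y}{105} - 62\right) = \frac{1146 \left(\frac{40}{105} - 62\right)}{259} = \frac{1146 \left(40 \cdot \frac{1}{105} - 62\right)}{259} = \frac{1146 \left(\frac{8}{21} - 62\right)}{259} = \frac{1146}{259} \left(- \frac{1294}{21}\right) = - \frac{494308}{1813}$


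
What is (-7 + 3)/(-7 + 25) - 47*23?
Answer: -9731/9 ≈ -1081.2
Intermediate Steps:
(-7 + 3)/(-7 + 25) - 47*23 = -4/18 - 1081 = -4*1/18 - 1081 = -2/9 - 1081 = -9731/9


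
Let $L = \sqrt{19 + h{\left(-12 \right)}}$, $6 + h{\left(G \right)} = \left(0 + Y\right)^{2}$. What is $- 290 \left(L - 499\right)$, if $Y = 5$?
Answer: $144710 - 290 \sqrt{38} \approx 1.4292 \cdot 10^{5}$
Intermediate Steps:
$h{\left(G \right)} = 19$ ($h{\left(G \right)} = -6 + \left(0 + 5\right)^{2} = -6 + 5^{2} = -6 + 25 = 19$)
$L = \sqrt{38}$ ($L = \sqrt{19 + 19} = \sqrt{38} \approx 6.1644$)
$- 290 \left(L - 499\right) = - 290 \left(\sqrt{38} - 499\right) = - 290 \left(-499 + \sqrt{38}\right) = 144710 - 290 \sqrt{38}$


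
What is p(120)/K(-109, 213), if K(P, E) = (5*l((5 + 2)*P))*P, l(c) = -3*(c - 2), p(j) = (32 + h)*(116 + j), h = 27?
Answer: -13924/1250775 ≈ -0.011132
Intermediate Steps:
p(j) = 6844 + 59*j (p(j) = (32 + 27)*(116 + j) = 59*(116 + j) = 6844 + 59*j)
l(c) = 6 - 3*c (l(c) = -3*(-2 + c) = 6 - 3*c)
K(P, E) = P*(30 - 105*P) (K(P, E) = (5*(6 - 3*(5 + 2)*P))*P = (5*(6 - 21*P))*P = (30 - 105*P)*P = P*(30 - 105*P))
p(120)/K(-109, 213) = (6844 + 59*120)/((15*(-109)*(2 - 7*(-109)))) = (6844 + 7080)/((15*(-109)*(2 + 763))) = 13924/((15*(-109)*765)) = 13924/(-1250775) = 13924*(-1/1250775) = -13924/1250775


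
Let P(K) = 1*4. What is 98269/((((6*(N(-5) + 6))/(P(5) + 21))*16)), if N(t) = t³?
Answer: -2456725/11424 ≈ -215.05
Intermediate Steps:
P(K) = 4
98269/((((6*(N(-5) + 6))/(P(5) + 21))*16)) = 98269/((((6*((-5)³ + 6))/(4 + 21))*16)) = 98269/((((6*(-125 + 6))/25)*16)) = 98269/((((6*(-119))/25)*16)) = 98269/((((1/25)*(-714))*16)) = 98269/((-714/25*16)) = 98269/(-11424/25) = 98269*(-25/11424) = -2456725/11424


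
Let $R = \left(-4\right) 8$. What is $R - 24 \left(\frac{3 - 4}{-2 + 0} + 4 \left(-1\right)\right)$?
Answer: $52$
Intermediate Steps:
$R = -32$
$R - 24 \left(\frac{3 - 4}{-2 + 0} + 4 \left(-1\right)\right) = -32 - 24 \left(\frac{3 - 4}{-2 + 0} + 4 \left(-1\right)\right) = -32 - 24 \left(- \frac{1}{-2} - 4\right) = -32 - 24 \left(\left(-1\right) \left(- \frac{1}{2}\right) - 4\right) = -32 - 24 \left(\frac{1}{2} - 4\right) = -32 - -84 = -32 + 84 = 52$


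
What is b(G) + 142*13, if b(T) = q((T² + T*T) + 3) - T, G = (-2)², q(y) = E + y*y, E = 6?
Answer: 3073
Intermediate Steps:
q(y) = 6 + y² (q(y) = 6 + y*y = 6 + y²)
G = 4
b(T) = 6 + (3 + 2*T²)² - T (b(T) = (6 + ((T² + T*T) + 3)²) - T = (6 + ((T² + T²) + 3)²) - T = (6 + (2*T² + 3)²) - T = (6 + (3 + 2*T²)²) - T = 6 + (3 + 2*T²)² - T)
b(G) + 142*13 = (6 + (3 + 2*4²)² - 1*4) + 142*13 = (6 + (3 + 2*16)² - 4) + 1846 = (6 + (3 + 32)² - 4) + 1846 = (6 + 35² - 4) + 1846 = (6 + 1225 - 4) + 1846 = 1227 + 1846 = 3073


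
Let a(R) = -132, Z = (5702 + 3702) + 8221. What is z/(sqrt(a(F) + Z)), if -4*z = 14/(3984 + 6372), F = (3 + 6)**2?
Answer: -sqrt(357)/7394184 ≈ -2.5553e-6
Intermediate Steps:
Z = 17625 (Z = 9404 + 8221 = 17625)
F = 81 (F = 9**2 = 81)
z = -7/20712 (z = -14/(4*(3984 + 6372)) = -14/(4*10356) = -14/41424 = -1/4*7/5178 = -7/20712 ≈ -0.00033797)
z/(sqrt(a(F) + Z)) = -7/(20712*sqrt(-132 + 17625)) = -7*sqrt(357)/2499/20712 = -sqrt(357)/7394184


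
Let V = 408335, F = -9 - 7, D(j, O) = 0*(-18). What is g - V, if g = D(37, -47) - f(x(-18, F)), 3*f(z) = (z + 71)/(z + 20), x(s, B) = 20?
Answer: -49000291/120 ≈ -4.0834e+5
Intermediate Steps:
D(j, O) = 0
F = -16
f(z) = (71 + z)/(3*(20 + z)) (f(z) = ((z + 71)/(z + 20))/3 = ((71 + z)/(20 + z))/3 = (71 + z)/(3*(20 + z)))
g = -91/120 (g = 0 - (71 + 20)/(3*(20 + 20)) = 0 - 91/(3*40) = 0 - 1*91/120 = 0 - 91/120 = -91/120 ≈ -0.75833)
g - V = -91/120 - 1*408335 = -91/120 - 408335 = -49000291/120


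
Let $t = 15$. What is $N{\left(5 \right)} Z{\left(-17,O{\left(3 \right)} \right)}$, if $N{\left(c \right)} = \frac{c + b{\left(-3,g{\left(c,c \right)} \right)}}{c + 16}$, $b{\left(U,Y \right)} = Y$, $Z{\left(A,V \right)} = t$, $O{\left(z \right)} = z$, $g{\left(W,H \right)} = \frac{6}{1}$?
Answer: $\frac{55}{7} \approx 7.8571$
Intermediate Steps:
$g{\left(W,H \right)} = 6$ ($g{\left(W,H \right)} = 6 \cdot 1 = 6$)
$Z{\left(A,V \right)} = 15$
$N{\left(c \right)} = \frac{6 + c}{16 + c}$ ($N{\left(c \right)} = \frac{c + 6}{c + 16} = \frac{6 + c}{16 + c}$)
$N{\left(5 \right)} Z{\left(-17,O{\left(3 \right)} \right)} = \frac{6 + 5}{16 + 5} \cdot 15 = \frac{1}{21} \cdot 11 \cdot 15 = \frac{11}{21} \cdot 15 = \frac{55}{7}$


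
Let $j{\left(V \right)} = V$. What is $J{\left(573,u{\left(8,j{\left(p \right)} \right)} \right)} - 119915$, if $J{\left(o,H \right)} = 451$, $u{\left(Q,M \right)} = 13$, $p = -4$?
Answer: $-119464$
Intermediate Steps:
$J{\left(573,u{\left(8,j{\left(p \right)} \right)} \right)} - 119915 = 451 - 119915 = -119464$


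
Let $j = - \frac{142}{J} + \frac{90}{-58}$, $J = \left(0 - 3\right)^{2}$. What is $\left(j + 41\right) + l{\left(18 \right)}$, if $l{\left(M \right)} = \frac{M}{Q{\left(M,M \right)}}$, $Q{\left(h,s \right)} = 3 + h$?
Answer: $\frac{44812}{1827} \approx 24.528$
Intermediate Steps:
$J = 9$ ($J = \left(0 - 3\right)^{2} = \left(-3\right)^{2} = 9$)
$j = - \frac{4523}{261}$ ($j = - \frac{142}{9} + \frac{90}{-58} = \left(-142\right) \frac{1}{9} + 90 \left(- \frac{1}{58}\right) = - \frac{142}{9} - \frac{45}{29} = - \frac{4523}{261} \approx -17.329$)
$l{\left(M \right)} = \frac{M}{3 + M}$
$\left(j + 41\right) + l{\left(18 \right)} = \left(- \frac{4523}{261} + 41\right) + \frac{18}{3 + 18} = \frac{6178}{261} + \frac{18}{21} = \frac{6178}{261} + 18 \cdot \frac{1}{21} = \frac{6178}{261} + \frac{6}{7} = \frac{44812}{1827}$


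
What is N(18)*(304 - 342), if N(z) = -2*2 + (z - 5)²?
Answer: -6270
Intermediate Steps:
N(z) = -4 + (-5 + z)²
N(18)*(304 - 342) = (-4 + (-5 + 18)²)*(304 - 342) = (-4 + 13²)*(-38) = (-4 + 169)*(-38) = 165*(-38) = -6270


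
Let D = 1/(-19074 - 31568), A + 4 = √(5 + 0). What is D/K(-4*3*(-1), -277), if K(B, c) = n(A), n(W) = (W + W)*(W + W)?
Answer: -21/24510728 - √5/3063841 ≈ -1.5866e-6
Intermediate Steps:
A = -4 + √5 (A = -4 + √(5 + 0) = -4 + √5 ≈ -1.7639)
n(W) = 4*W² (n(W) = (2*W)*(2*W) = 4*W²)
D = -1/50642 (D = 1/(-50642) = -1/50642 ≈ -1.9746e-5)
K(B, c) = 4*(-4 + √5)²
D/K(-4*3*(-1), -277) = -1/(50642*(84 - 32*√5))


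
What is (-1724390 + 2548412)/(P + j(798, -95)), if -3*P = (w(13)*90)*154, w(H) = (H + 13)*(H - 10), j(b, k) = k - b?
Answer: -824022/361253 ≈ -2.2810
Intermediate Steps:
w(H) = (-10 + H)*(13 + H) (w(H) = (13 + H)*(-10 + H) = (-10 + H)*(13 + H))
P = -360360 (P = -(-130 + 13² + 3*13)*90*154/3 = -(-130 + 169 + 39)*90*154/3 = -78*90*154/3 = -2340*154 = -⅓*1081080 = -360360)
(-1724390 + 2548412)/(P + j(798, -95)) = (-1724390 + 2548412)/(-360360 + (-95 - 1*798)) = 824022/(-360360 + (-95 - 798)) = 824022/(-360360 - 893) = 824022/(-361253) = 824022*(-1/361253) = -824022/361253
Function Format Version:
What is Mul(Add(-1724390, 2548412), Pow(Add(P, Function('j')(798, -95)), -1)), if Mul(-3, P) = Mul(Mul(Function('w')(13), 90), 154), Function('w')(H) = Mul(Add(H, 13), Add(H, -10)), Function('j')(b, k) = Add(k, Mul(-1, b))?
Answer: Rational(-824022, 361253) ≈ -2.2810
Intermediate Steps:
Function('w')(H) = Mul(Add(-10, H), Add(13, H)) (Function('w')(H) = Mul(Add(13, H), Add(-10, H)) = Mul(Add(-10, H), Add(13, H)))
P = -360360 (P = Mul(Rational(-1, 3), Mul(Mul(Add(-130, Pow(13, 2), Mul(3, 13)), 90), 154)) = Mul(Rational(-1, 3), Mul(Mul(Add(-130, 169, 39), 90), 154)) = Mul(Rational(-1, 3), Mul(Mul(78, 90), 154)) = Mul(Rational(-1, 3), Mul(7020, 154)) = Mul(Rational(-1, 3), 1081080) = -360360)
Mul(Add(-1724390, 2548412), Pow(Add(P, Function('j')(798, -95)), -1)) = Mul(Add(-1724390, 2548412), Pow(Add(-360360, Add(-95, Mul(-1, 798))), -1)) = Mul(824022, Pow(Add(-360360, Add(-95, -798)), -1)) = Mul(824022, Pow(Add(-360360, -893), -1)) = Mul(824022, Pow(-361253, -1)) = Mul(824022, Rational(-1, 361253)) = Rational(-824022, 361253)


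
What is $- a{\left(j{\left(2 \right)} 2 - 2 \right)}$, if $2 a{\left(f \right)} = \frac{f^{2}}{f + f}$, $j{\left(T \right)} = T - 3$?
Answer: $1$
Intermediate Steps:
$j{\left(T \right)} = -3 + T$ ($j{\left(T \right)} = T - 3 = -3 + T$)
$a{\left(f \right)} = \frac{f}{4}$ ($a{\left(f \right)} = \frac{\frac{1}{f + f} f^{2}}{2} = \frac{\frac{1}{2 f} f^{2}}{2} = \frac{\frac{1}{2} f}{2} = \frac{f}{4}$)
$- a{\left(j{\left(2 \right)} 2 - 2 \right)} = - \frac{\left(-3 + 2\right) 2 - 2}{4} = - \frac{\left(-1\right) 2 - 2}{4} = - \frac{-2 - 2}{4} = - \frac{-4}{4} = \left(-1\right) \left(-1\right) = 1$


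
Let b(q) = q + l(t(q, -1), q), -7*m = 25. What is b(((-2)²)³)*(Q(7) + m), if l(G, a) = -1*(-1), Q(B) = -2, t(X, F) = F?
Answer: -2535/7 ≈ -362.14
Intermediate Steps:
m = -25/7 (m = -⅐*25 = -25/7 ≈ -3.5714)
l(G, a) = 1
b(q) = 1 + q (b(q) = q + 1 = 1 + q)
b(((-2)²)³)*(Q(7) + m) = (1 + ((-2)²)³)*(-2 - 25/7) = (1 + 4³)*(-39/7) = (1 + 64)*(-39/7) = 65*(-39/7) = -2535/7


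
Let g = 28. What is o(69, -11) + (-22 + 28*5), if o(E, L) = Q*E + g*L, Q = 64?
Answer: 4226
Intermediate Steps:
o(E, L) = 28*L + 64*E (o(E, L) = 64*E + 28*L = 28*L + 64*E)
o(69, -11) + (-22 + 28*5) = (28*(-11) + 64*69) + (-22 + 28*5) = (-308 + 4416) + (-22 + 140) = 4108 + 118 = 4226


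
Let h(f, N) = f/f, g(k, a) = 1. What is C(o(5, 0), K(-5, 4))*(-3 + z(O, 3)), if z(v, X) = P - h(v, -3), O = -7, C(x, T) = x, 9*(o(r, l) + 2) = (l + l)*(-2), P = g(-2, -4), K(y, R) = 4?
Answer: 6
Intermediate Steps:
P = 1
o(r, l) = -2 - 4*l/9 (o(r, l) = -2 + ((l + l)*(-2))/9 = -2 + ((2*l)*(-2))/9 = -2 + (-4*l)/9 = -2 - 4*l/9)
h(f, N) = 1
z(v, X) = 0 (z(v, X) = 1 - 1*1 = 1 - 1 = 0)
C(o(5, 0), K(-5, 4))*(-3 + z(O, 3)) = (-2 - 4/9*0)*(-3 + 0) = (-2 + 0)*(-3) = -2*(-3) = 6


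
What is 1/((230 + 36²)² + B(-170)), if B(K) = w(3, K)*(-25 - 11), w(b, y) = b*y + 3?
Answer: 1/2346928 ≈ 4.2609e-7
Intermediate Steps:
w(b, y) = 3 + b*y
B(K) = -108 - 108*K (B(K) = (3 + 3*K)*(-25 - 11) = (3 + 3*K)*(-36) = -108 - 108*K)
1/((230 + 36²)² + B(-170)) = 1/((230 + 36²)² + (-108 - 108*(-170))) = 1/((230 + 1296)² + (-108 + 18360)) = 1/(1526² + 18252) = 1/(2328676 + 18252) = 1/2346928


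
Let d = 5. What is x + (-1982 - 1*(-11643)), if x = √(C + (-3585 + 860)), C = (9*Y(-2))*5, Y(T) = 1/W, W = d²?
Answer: 9661 + 4*I*√4255/5 ≈ 9661.0 + 52.184*I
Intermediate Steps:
W = 25 (W = 5² = 25)
Y(T) = 1/25
C = 9/5 (C = (9*(1/25))*5 = (9/25)*5 = 9/5 ≈ 1.8000)
x = 4*I*√4255/5 (x = √(9/5 + (-3585 + 860)) = √(9/5 - 2725) = √(-13616/5) = 4*I*√4255/5 ≈ 52.184*I)
x + (-1982 - 1*(-11643)) = 4*I*√4255/5 + (-1982 - 1*(-11643)) = 4*I*√4255/5 + (-1982 + 11643) = 4*I*√4255/5 + 9661 = 9661 + 4*I*√4255/5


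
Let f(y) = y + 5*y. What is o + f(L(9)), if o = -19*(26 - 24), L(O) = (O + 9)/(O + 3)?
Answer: -29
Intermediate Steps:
L(O) = (9 + O)/(3 + O)
f(y) = 6*y
o = -38 (o = -19*2 = -38)
o + f(L(9)) = -38 + 6*((9 + 9)/(3 + 9)) = -38 + 6*(18/12) = -38 + 6*((1/12)*18) = -38 + 6*(3/2) = -38 + 9 = -29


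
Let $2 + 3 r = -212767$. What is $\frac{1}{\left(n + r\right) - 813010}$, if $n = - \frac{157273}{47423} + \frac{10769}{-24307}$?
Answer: $- \frac{1152710861}{1018923503029411} \approx -1.1313 \cdot 10^{-6}$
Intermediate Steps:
$r = -70923$ ($r = - \frac{2}{3} + \frac{1}{3} \left(-212767\right) = - \frac{2}{3} - \frac{212767}{3} = -70923$)
$n = - \frac{4333533098}{1152710861}$ ($n = \left(-157273\right) \frac{1}{47423} + 10769 \left(- \frac{1}{24307}\right) = - \frac{157273}{47423} - \frac{10769}{24307} = - \frac{4333533098}{1152710861} \approx -3.7594$)
$\frac{1}{\left(n + r\right) - 813010} = \frac{1}{\left(- \frac{4333533098}{1152710861} - 70923\right) - 813010} = \frac{1}{- \frac{81758045927801}{1152710861} - 813010} = \frac{1}{- \frac{1018923503029411}{1152710861}} = - \frac{1152710861}{1018923503029411}$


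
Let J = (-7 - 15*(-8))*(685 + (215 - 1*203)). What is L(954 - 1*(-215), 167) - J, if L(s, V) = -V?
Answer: -78928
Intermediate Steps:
J = 78761 (J = (-7 + 120)*(685 + (215 - 203)) = 113*(685 + 12) = 113*697 = 78761)
L(954 - 1*(-215), 167) - J = -1*167 - 1*78761 = -167 - 78761 = -78928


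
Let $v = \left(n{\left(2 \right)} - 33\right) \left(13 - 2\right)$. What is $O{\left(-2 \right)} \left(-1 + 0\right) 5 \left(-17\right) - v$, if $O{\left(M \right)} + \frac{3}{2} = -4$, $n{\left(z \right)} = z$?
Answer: $- \frac{253}{2} \approx -126.5$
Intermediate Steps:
$O{\left(M \right)} = - \frac{11}{2}$ ($O{\left(M \right)} = - \frac{3}{2} - 4 = - \frac{11}{2}$)
$v = -341$ ($v = \left(2 - 33\right) \left(13 - 2\right) = - 31 \left(13 - 2\right) = \left(-31\right) 11 = -341$)
$O{\left(-2 \right)} \left(-1 + 0\right) 5 \left(-17\right) - v = - \frac{11 \left(-1 + 0\right) 5}{2} \left(-17\right) - -341 = - \frac{11 \left(\left(-1\right) 5\right)}{2} \left(-17\right) + 341 = \left(- \frac{11}{2}\right) \left(-5\right) \left(-17\right) + 341 = \frac{55}{2} \left(-17\right) + 341 = - \frac{935}{2} + 341 = - \frac{253}{2}$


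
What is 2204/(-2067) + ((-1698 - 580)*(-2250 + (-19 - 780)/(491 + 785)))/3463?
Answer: 6756244214711/4566817398 ≈ 1479.4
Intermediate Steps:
2204/(-2067) + ((-1698 - 580)*(-2250 + (-19 - 780)/(491 + 785)))/3463 = 2204*(-1/2067) - 2278*(-2250 - 799/1276)*(1/3463) = -2204/2067 - 2278*(-2250 - 799*1/1276)*(1/3463) = -2204/2067 - 2278*(-2250 - 799/1276)*(1/3463) = -2204/2067 - 2278*(-2871799/1276)*(1/3463) = -2204/2067 + (3270979061/638)*(1/3463) = -2204/2067 + 3270979061/2209394 = 6756244214711/4566817398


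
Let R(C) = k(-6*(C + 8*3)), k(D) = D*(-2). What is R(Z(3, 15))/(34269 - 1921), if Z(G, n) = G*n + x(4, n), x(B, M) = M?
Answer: 252/8087 ≈ 0.031161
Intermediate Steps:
Z(G, n) = n + G*n (Z(G, n) = G*n + n = n + G*n)
k(D) = -2*D
R(C) = 288 + 12*C (R(C) = -(-12)*(C + 8*3) = -(-12)*(C + 24) = -(-12)*(24 + C) = -2*(-144 - 6*C) = 288 + 12*C)
R(Z(3, 15))/(34269 - 1921) = (288 + 12*(15*(1 + 3)))/(34269 - 1921) = (288 + 12*(15*4))/32348 = (288 + 12*60)*(1/32348) = (288 + 720)*(1/32348) = 1008*(1/32348) = 252/8087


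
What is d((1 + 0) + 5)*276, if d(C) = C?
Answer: 1656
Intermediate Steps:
d((1 + 0) + 5)*276 = ((1 + 0) + 5)*276 = (1 + 5)*276 = 6*276 = 1656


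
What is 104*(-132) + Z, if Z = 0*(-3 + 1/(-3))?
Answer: -13728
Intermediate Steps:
Z = 0 (Z = 0*(-3 - 1/3) = 0*(-10/3) = 0)
104*(-132) + Z = 104*(-132) + 0 = -13728 + 0 = -13728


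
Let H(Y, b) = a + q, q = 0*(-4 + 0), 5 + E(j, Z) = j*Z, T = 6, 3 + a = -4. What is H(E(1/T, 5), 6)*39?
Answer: -273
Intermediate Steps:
a = -7 (a = -3 - 4 = -7)
E(j, Z) = -5 + Z*j (E(j, Z) = -5 + j*Z = -5 + Z*j)
q = 0 (q = 0*(-4) = 0)
H(Y, b) = -7 (H(Y, b) = -7 + 0 = -7)
H(E(1/T, 5), 6)*39 = -7*39 = -273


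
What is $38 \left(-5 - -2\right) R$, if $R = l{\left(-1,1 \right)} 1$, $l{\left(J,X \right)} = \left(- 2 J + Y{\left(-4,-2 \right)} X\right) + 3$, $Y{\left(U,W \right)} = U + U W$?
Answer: $-1026$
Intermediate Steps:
$l{\left(J,X \right)} = 3 - 2 J + 4 X$ ($l{\left(J,X \right)} = \left(- 2 J + - 4 \left(1 - 2\right) X\right) + 3 = \left(- 2 J + \left(-4\right) \left(-1\right) X\right) + 3 = \left(- 2 J + 4 X\right) + 3 = 3 - 2 J + 4 X$)
$R = 9$ ($R = \left(3 - -2 + 4 \cdot 1\right) 1 = \left(3 + 2 + 4\right) 1 = 9 \cdot 1 = 9$)
$38 \left(-5 - -2\right) R = 38 \left(-5 - -2\right) 9 = 38 \left(-5 + 2\right) 9 = 38 \left(-3\right) 9 = \left(-114\right) 9 = -1026$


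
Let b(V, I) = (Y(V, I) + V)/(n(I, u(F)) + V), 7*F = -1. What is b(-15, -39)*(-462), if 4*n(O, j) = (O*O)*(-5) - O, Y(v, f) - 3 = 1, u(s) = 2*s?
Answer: -3388/1271 ≈ -2.6656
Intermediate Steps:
F = -⅐ (F = (⅐)*(-1) = -⅐ ≈ -0.14286)
Y(v, f) = 4 (Y(v, f) = 3 + 1 = 4)
n(O, j) = -5*O²/4 - O/4 (n(O, j) = ((O*O)*(-5) - O)/4 = (O²*(-5) - O)/4 = (-5*O² - O)/4 = (-O - 5*O²)/4 = -5*O²/4 - O/4)
b(V, I) = (4 + V)/(V - I*(1 + 5*I)/4) (b(V, I) = (4 + V)/(-I*(1 + 5*I)/4 + V) = (4 + V)/(V - I*(1 + 5*I)/4))
b(-15, -39)*(-462) = (4*(-4 - 1*(-15))/(-4*(-15) - 39*(1 + 5*(-39))))*(-462) = (4*(-4 + 15)/(60 - 39*(1 - 195)))*(-462) = (4*11/(60 - 39*(-194)))*(-462) = (4*11/(60 + 7566))*(-462) = (4*11/7626)*(-462) = (4*(1/7626)*11)*(-462) = (22/3813)*(-462) = -3388/1271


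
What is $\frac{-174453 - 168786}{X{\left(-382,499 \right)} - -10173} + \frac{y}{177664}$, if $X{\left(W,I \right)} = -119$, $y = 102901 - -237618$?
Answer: $- \frac{28778817835}{893116928} \approx -32.223$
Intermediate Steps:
$y = 340519$ ($y = 102901 + 237618 = 340519$)
$\frac{-174453 - 168786}{X{\left(-382,499 \right)} - -10173} + \frac{y}{177664} = \frac{-174453 - 168786}{-119 - -10173} + \frac{340519}{177664} = \frac{-174453 - 168786}{-119 + 10173} + 340519 \cdot \frac{1}{177664} = - \frac{343239}{10054} + \frac{340519}{177664} = - \frac{28778817835}{893116928}$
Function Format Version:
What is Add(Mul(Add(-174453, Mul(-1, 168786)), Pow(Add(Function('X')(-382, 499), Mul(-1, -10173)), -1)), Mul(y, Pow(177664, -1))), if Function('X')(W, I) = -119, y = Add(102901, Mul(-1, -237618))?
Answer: Rational(-28778817835, 893116928) ≈ -32.223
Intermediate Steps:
y = 340519 (y = Add(102901, 237618) = 340519)
Add(Mul(Add(-174453, Mul(-1, 168786)), Pow(Add(Function('X')(-382, 499), Mul(-1, -10173)), -1)), Mul(y, Pow(177664, -1))) = Add(Mul(Add(-174453, Mul(-1, 168786)), Pow(Add(-119, Mul(-1, -10173)), -1)), Mul(340519, Pow(177664, -1))) = Add(Mul(Add(-174453, -168786), Pow(Add(-119, 10173), -1)), Mul(340519, Rational(1, 177664))) = Add(Mul(-343239, Pow(10054, -1)), Rational(340519, 177664)) = Add(Mul(-343239, Rational(1, 10054)), Rational(340519, 177664)) = Add(Rational(-343239, 10054), Rational(340519, 177664)) = Rational(-28778817835, 893116928)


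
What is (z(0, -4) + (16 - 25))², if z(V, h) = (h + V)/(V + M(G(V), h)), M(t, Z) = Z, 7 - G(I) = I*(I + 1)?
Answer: 64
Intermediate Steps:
G(I) = 7 - I*(1 + I) (G(I) = 7 - I*(I + 1) = 7 - I*(1 + I))
z(V, h) = 1 (z(V, h) = (h + V)/(V + h) = (V + h)/(V + h) = 1)
(z(0, -4) + (16 - 25))² = (1 + (16 - 25))² = (1 - 9)² = (-8)² = 64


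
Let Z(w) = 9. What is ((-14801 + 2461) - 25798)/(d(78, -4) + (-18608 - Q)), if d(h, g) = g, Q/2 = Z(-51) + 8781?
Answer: 19069/18096 ≈ 1.0538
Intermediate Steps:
Q = 17580 (Q = 2*(9 + 8781) = 2*8790 = 17580)
((-14801 + 2461) - 25798)/(d(78, -4) + (-18608 - Q)) = ((-14801 + 2461) - 25798)/(-4 + (-18608 - 1*17580)) = (-12340 - 25798)/(-4 + (-18608 - 17580)) = -38138/(-4 - 36188) = -38138/(-36192) = -38138*(-1/36192) = 19069/18096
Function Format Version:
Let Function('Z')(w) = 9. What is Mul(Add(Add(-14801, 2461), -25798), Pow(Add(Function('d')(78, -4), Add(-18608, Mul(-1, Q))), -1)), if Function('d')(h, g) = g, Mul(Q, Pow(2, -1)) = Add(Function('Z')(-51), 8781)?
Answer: Rational(19069, 18096) ≈ 1.0538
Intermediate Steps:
Q = 17580 (Q = Mul(2, Add(9, 8781)) = Mul(2, 8790) = 17580)
Mul(Add(Add(-14801, 2461), -25798), Pow(Add(Function('d')(78, -4), Add(-18608, Mul(-1, Q))), -1)) = Mul(Add(Add(-14801, 2461), -25798), Pow(Add(-4, Add(-18608, Mul(-1, 17580))), -1)) = Mul(Add(-12340, -25798), Pow(Add(-4, Add(-18608, -17580)), -1)) = Mul(-38138, Pow(Add(-4, -36188), -1)) = Mul(-38138, Pow(-36192, -1)) = Mul(-38138, Rational(-1, 36192)) = Rational(19069, 18096)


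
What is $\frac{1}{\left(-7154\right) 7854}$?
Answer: $- \frac{1}{56187516} \approx -1.7798 \cdot 10^{-8}$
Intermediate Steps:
$\frac{1}{\left(-7154\right) 7854} = \left(- \frac{1}{7154}\right) \frac{1}{7854} = - \frac{1}{56187516}$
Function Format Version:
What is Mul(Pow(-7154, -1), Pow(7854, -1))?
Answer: Rational(-1, 56187516) ≈ -1.7798e-8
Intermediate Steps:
Mul(Pow(-7154, -1), Pow(7854, -1)) = Mul(Rational(-1, 7154), Rational(1, 7854)) = Rational(-1, 56187516)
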